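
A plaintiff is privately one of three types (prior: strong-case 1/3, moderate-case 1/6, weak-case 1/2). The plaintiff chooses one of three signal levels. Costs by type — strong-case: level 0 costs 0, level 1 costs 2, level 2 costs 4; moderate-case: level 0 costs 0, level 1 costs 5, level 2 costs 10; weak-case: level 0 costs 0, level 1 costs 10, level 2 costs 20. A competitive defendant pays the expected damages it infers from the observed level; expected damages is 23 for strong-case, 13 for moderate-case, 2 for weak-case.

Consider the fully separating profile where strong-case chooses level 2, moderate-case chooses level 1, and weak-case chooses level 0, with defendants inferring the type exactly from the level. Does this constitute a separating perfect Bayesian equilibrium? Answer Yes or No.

Separating settlements: level 2 → 23, level 1 → 13, level 0 → 2.
strong-case (assigned level 2): level 0: 2 − 0 = 2; level 1: 13 − 2 = 11; level 2: 23 − 4 = 19. strong-case stays.
moderate-case (assigned level 1): level 0: 2 − 0 = 2; level 1: 13 − 5 = 8; level 2: 23 − 10 = 13. moderate-case prefers level 2.
weak-case (assigned level 0): level 0: 2 − 0 = 2; level 1: 13 − 10 = 3; level 2: 23 − 20 = 3. weak-case prefers level 1.
At least one type deviates; the separating profile fails.

No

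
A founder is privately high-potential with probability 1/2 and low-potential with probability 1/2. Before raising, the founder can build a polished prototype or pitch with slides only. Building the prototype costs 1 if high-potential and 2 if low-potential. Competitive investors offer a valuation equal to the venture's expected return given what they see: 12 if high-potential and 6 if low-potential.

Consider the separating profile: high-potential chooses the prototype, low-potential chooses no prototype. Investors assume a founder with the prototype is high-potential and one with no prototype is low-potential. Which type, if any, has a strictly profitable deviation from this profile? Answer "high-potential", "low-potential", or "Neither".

The prototype pays 12; no prototype pays 6.
high-potential: assigned the prototype, nets 12 − 1 = 11; deviating to no prototype nets 6.
low-potential: assigned no prototype, nets 6; deviating to the prototype nets 12 − 2 = 10.
The low-potential type gains 4 by deviating.

low-potential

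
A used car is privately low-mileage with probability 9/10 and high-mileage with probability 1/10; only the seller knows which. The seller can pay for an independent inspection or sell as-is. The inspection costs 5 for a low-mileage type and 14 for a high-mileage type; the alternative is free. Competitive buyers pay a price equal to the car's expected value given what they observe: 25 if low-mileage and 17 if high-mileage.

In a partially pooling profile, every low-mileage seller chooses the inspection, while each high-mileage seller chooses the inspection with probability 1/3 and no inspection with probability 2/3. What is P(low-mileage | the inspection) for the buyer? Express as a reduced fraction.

P(the inspection) = (9/10)·1 + (1/10)·(1/3) = 14/15.
By Bayes' rule, P(low-mileage | the inspection) = (9/10) / (14/15) = 27/28.

27/28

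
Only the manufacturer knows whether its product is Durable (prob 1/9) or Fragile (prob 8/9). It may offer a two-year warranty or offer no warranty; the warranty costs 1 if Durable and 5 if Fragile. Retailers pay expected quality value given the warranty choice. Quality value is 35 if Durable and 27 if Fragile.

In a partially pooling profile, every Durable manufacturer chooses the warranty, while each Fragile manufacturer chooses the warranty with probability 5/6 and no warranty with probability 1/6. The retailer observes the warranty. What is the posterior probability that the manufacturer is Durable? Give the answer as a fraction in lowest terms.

3/23

P(the warranty) = (1/9)·1 + (8/9)·(5/6) = 23/27.
By Bayes' rule, P(Durable | the warranty) = (1/9) / (23/27) = 3/23.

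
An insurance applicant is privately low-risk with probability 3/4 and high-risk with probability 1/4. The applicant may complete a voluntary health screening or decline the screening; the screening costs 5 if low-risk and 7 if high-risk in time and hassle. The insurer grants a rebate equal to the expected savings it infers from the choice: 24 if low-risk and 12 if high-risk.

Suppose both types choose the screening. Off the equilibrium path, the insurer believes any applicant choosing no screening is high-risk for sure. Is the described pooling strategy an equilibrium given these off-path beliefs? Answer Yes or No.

Yes

On path, the insurer holds the prior and pays 3/4·24 + 1/4·12 = 21. Off path (no screening), believing high-risk, it pays 12.
low-risk: the screening nets 21 − 5 = 16; no screening nets 12. low-risk stays.
high-risk: the screening nets 21 − 7 = 14; no screening nets 12. high-risk stays.
No type deviates, so pooling is sustained.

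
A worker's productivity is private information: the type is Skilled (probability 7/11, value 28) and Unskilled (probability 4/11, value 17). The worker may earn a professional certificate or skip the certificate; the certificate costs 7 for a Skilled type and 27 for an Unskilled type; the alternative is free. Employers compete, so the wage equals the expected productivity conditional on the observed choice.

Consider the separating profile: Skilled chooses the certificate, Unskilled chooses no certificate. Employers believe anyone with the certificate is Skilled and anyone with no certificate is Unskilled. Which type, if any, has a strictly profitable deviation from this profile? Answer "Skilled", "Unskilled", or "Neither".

The certificate pays 28; no certificate pays 17.
Skilled: assigned the certificate, nets 28 − 7 = 21; deviating to no certificate nets 17.
Unskilled: assigned no certificate, nets 17; deviating to the certificate nets 28 − 27 = 1.
Both types strictly prefer their assigned action; no profitable deviation.

Neither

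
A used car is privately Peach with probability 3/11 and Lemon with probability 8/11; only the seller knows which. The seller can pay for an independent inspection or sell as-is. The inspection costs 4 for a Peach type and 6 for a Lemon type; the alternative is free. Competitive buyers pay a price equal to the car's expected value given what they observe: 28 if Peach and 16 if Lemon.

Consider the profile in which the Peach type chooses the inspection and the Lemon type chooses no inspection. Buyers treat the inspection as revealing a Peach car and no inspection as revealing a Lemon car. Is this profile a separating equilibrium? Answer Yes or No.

Under these beliefs, the inspection earns price 28 and no inspection earns price 16.
Peach: the inspection nets 28 − 4 = 24; no inspection nets 16. Peach prefers the inspection.
Lemon: the inspection nets 28 − 6 = 22; no inspection nets 16. Lemon would deviate to the inspection.
Lemon has a profitable deviation, so the profile is not an equilibrium.

No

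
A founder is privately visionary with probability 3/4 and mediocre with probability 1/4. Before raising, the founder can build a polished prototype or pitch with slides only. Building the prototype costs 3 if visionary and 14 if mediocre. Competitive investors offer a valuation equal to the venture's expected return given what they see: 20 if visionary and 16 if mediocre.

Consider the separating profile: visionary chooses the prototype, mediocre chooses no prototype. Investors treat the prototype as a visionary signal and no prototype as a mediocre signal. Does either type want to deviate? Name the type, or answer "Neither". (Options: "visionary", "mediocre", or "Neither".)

The prototype pays 20; no prototype pays 16.
visionary: assigned the prototype, nets 20 − 3 = 17; deviating to no prototype nets 16.
mediocre: assigned no prototype, nets 16; deviating to the prototype nets 20 − 14 = 6.
Both types strictly prefer their assigned action; no profitable deviation.

Neither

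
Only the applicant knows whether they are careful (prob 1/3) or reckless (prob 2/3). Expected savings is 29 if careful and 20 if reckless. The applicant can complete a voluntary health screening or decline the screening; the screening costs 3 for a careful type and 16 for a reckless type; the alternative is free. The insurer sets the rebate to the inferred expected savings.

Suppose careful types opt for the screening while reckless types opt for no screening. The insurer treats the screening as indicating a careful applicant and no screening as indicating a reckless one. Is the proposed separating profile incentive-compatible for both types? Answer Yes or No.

Under these beliefs, the screening earns rebate 29 and no screening earns rebate 20.
careful: the screening nets 29 − 3 = 26; no screening nets 20. careful prefers the screening.
reckless: the screening nets 29 − 16 = 13; no screening nets 20. reckless prefers no screening.
Neither type deviates, so the separating profile is an equilibrium.

Yes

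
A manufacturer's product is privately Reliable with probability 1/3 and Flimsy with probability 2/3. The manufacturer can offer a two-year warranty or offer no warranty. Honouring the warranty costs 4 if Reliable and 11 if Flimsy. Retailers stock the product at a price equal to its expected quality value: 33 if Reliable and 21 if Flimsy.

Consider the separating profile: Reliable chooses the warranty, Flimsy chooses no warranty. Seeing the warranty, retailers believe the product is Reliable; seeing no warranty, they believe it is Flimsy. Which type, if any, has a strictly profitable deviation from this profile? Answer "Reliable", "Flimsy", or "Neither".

The warranty pays 33; no warranty pays 21.
Reliable: assigned the warranty, nets 33 − 4 = 29; deviating to no warranty nets 21.
Flimsy: assigned no warranty, nets 21; deviating to the warranty nets 33 − 11 = 22.
The Flimsy type gains 1 by deviating.

Flimsy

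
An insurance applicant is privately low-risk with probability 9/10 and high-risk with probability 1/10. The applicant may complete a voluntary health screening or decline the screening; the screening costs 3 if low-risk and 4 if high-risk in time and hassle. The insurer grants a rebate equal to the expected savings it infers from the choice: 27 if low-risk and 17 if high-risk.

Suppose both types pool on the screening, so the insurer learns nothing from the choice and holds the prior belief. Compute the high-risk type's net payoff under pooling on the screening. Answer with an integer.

Pooled rebate = 9/10·27 + 1/10·17 = 26.
high-risk pays cost 4 for the screening, so net payoff = 26 − 4 = 22.

22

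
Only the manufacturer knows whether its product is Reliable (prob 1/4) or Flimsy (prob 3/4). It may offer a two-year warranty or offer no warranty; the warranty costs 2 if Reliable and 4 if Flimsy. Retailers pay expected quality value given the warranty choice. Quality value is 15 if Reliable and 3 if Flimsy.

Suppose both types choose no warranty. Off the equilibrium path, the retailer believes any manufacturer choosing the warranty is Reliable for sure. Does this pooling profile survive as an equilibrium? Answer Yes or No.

On path, the retailer holds the prior and pays 1/4·15 + 3/4·3 = 6. Off path (the warranty), believing Reliable, it pays 15.
Reliable: no warranty nets 6; the warranty nets 15 − 2 = 13. Reliable would deviate.
Flimsy: no warranty nets 6; the warranty nets 15 − 4 = 11. Flimsy would deviate.
A type deviates, so pooling fails.

No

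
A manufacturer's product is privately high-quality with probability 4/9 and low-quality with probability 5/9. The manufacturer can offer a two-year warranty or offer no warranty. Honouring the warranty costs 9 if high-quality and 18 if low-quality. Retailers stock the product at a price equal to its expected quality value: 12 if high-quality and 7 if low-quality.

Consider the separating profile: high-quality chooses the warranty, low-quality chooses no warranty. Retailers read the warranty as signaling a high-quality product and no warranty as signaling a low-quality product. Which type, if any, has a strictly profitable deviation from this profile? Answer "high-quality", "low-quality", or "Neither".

high-quality

The warranty pays 12; no warranty pays 7.
high-quality: assigned the warranty, nets 12 − 9 = 3; deviating to no warranty nets 7.
low-quality: assigned no warranty, nets 7; deviating to the warranty nets 12 − 18 = -6.
The high-quality type gains 4 by deviating.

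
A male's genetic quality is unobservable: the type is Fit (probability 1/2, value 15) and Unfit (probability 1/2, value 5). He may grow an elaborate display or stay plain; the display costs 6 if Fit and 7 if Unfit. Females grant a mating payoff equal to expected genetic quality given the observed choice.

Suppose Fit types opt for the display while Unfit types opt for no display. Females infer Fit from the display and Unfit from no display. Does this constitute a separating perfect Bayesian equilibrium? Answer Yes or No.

No

Under these beliefs, the display earns mating payoff 15 and no display earns mating payoff 5.
Fit: the display nets 15 − 6 = 9; no display nets 5. Fit prefers the display.
Unfit: the display nets 15 − 7 = 8; no display nets 5. Unfit would deviate to the display.
Unfit has a profitable deviation, so the profile is not an equilibrium.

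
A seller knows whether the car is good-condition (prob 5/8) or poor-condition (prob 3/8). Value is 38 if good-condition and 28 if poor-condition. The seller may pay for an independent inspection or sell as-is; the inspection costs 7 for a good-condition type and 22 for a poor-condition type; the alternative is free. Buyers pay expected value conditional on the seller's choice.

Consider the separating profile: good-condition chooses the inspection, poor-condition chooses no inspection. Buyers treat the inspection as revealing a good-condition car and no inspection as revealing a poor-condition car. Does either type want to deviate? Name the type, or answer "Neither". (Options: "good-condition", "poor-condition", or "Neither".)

Neither

The inspection pays 38; no inspection pays 28.
good-condition: assigned the inspection, nets 38 − 7 = 31; deviating to no inspection nets 28.
poor-condition: assigned no inspection, nets 28; deviating to the inspection nets 38 − 22 = 16.
Both types strictly prefer their assigned action; no profitable deviation.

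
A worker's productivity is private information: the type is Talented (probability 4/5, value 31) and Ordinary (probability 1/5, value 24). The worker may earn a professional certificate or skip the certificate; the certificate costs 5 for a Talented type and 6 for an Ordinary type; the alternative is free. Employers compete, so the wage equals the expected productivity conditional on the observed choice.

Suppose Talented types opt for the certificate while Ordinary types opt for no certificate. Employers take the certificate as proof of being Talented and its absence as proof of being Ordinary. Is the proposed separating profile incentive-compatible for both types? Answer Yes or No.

Under these beliefs, the certificate earns wage 31 and no certificate earns wage 24.
Talented: the certificate nets 31 − 5 = 26; no certificate nets 24. Talented prefers the certificate.
Ordinary: the certificate nets 31 − 6 = 25; no certificate nets 24. Ordinary would deviate to the certificate.
Ordinary has a profitable deviation, so the profile is not an equilibrium.

No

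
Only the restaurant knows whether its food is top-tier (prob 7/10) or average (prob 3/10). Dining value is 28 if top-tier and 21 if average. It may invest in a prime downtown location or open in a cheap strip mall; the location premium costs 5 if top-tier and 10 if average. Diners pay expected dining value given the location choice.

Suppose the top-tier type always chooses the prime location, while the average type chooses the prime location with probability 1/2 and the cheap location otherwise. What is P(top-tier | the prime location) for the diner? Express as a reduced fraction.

14/17

P(the prime location) = (7/10)·1 + (3/10)·(1/2) = 17/20.
By Bayes' rule, P(top-tier | the prime location) = (7/10) / (17/20) = 14/17.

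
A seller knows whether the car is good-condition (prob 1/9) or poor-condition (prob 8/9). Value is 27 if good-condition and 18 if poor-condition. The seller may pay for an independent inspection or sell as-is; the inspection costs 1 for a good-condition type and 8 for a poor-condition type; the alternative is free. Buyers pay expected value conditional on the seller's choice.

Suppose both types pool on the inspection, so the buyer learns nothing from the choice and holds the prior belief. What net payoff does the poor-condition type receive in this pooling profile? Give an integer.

11

Pooled price = 1/9·27 + 8/9·18 = 19.
poor-condition pays cost 8 for the inspection, so net payoff = 19 − 8 = 11.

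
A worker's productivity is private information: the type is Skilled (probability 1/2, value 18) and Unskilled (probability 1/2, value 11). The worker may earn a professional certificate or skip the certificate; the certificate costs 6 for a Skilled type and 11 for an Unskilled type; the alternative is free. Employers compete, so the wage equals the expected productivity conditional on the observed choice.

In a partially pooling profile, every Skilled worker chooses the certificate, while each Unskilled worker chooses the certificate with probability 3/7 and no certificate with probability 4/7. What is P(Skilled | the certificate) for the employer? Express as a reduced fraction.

7/10

P(the certificate) = (1/2)·1 + (1/2)·(3/7) = 5/7.
By Bayes' rule, P(Skilled | the certificate) = (1/2) / (5/7) = 7/10.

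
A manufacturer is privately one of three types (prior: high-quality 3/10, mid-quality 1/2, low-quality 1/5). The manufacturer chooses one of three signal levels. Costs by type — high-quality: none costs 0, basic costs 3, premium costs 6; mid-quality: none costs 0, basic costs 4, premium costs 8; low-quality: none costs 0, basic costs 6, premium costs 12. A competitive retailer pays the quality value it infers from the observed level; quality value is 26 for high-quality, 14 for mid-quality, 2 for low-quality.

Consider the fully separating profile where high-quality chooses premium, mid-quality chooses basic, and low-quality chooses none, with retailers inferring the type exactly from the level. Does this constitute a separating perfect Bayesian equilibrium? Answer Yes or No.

No

Separating prices: premium → 26, basic → 14, none → 2.
high-quality (assigned premium): none: 2 − 0 = 2; basic: 14 − 3 = 11; premium: 26 − 6 = 20. high-quality stays.
mid-quality (assigned basic): none: 2 − 0 = 2; basic: 14 − 4 = 10; premium: 26 − 8 = 18. mid-quality prefers premium.
low-quality (assigned none): none: 2 − 0 = 2; basic: 14 − 6 = 8; premium: 26 − 12 = 14. low-quality prefers premium.
At least one type deviates; the separating profile fails.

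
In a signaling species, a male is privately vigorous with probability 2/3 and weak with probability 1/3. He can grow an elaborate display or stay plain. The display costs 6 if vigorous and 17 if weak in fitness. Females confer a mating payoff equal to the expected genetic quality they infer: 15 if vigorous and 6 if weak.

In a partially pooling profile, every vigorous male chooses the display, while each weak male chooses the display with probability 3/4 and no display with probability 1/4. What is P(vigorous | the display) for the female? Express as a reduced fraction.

8/11

P(the display) = (2/3)·1 + (1/3)·(3/4) = 11/12.
By Bayes' rule, P(vigorous | the display) = (2/3) / (11/12) = 8/11.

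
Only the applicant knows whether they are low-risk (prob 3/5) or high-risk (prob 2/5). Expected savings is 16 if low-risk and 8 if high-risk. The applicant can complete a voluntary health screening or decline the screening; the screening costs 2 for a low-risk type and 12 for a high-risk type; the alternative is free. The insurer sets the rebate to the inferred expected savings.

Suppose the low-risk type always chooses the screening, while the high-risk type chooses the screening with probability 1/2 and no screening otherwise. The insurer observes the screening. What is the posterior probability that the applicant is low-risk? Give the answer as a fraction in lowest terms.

3/4

P(the screening) = (3/5)·1 + (2/5)·(1/2) = 4/5.
By Bayes' rule, P(low-risk | the screening) = (3/5) / (4/5) = 3/4.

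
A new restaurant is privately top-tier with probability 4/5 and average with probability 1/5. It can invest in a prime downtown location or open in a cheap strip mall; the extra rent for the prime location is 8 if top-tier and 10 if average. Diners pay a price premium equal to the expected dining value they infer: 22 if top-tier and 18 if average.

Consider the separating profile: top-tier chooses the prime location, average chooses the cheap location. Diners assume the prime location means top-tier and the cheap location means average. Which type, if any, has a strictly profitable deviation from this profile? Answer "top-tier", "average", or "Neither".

top-tier

The prime location pays 22; the cheap location pays 18.
top-tier: assigned the prime location, nets 22 − 8 = 14; deviating to the cheap location nets 18.
average: assigned the cheap location, nets 18; deviating to the prime location nets 22 − 10 = 12.
The top-tier type gains 4 by deviating.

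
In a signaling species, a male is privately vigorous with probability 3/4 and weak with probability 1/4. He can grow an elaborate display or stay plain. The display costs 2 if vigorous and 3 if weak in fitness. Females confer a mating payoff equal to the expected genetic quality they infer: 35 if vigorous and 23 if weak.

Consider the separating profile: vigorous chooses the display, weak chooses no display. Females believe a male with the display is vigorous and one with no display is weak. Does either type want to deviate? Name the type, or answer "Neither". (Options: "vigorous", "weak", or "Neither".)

The display pays 35; no display pays 23.
vigorous: assigned the display, nets 35 − 2 = 33; deviating to no display nets 23.
weak: assigned no display, nets 23; deviating to the display nets 35 − 3 = 32.
The weak type gains 9 by deviating.

weak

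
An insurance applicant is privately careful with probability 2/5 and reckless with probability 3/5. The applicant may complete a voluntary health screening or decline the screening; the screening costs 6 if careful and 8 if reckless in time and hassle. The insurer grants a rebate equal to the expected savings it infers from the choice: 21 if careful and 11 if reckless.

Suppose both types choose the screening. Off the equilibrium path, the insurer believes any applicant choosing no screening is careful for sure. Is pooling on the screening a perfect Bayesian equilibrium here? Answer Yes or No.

On path, the insurer holds the prior and pays 2/5·21 + 3/5·11 = 15. Off path (no screening), believing careful, it pays 21.
careful: the screening nets 15 − 6 = 9; no screening nets 21. careful would deviate.
reckless: the screening nets 15 − 8 = 7; no screening nets 21. reckless would deviate.
A type deviates, so pooling fails.

No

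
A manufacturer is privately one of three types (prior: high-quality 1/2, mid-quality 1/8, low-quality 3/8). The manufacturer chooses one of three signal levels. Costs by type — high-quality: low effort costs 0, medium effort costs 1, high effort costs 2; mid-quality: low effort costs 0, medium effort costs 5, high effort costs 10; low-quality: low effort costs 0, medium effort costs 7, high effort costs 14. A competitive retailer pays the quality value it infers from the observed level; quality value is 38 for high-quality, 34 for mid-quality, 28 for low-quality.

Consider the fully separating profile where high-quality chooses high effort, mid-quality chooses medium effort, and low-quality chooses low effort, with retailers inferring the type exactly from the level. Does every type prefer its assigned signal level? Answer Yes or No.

Separating prices: high effort → 38, medium effort → 34, low effort → 28.
high-quality (assigned high effort): low effort: 28 − 0 = 28; medium effort: 34 − 1 = 33; high effort: 38 − 2 = 36. high-quality stays.
mid-quality (assigned medium effort): low effort: 28 − 0 = 28; medium effort: 34 − 5 = 29; high effort: 38 − 10 = 28. mid-quality stays.
low-quality (assigned low effort): low effort: 28 − 0 = 28; medium effort: 34 − 7 = 27; high effort: 38 − 14 = 24. low-quality stays.
Every type prefers its assigned level; separation holds.

Yes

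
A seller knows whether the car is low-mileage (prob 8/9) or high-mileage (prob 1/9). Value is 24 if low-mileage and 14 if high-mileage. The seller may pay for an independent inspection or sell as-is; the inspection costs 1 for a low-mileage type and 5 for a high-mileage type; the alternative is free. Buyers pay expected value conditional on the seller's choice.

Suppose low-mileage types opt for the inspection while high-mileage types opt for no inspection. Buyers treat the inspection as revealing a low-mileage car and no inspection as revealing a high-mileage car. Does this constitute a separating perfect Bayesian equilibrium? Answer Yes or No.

No

Under these beliefs, the inspection earns price 24 and no inspection earns price 14.
low-mileage: the inspection nets 24 − 1 = 23; no inspection nets 14. low-mileage prefers the inspection.
high-mileage: the inspection nets 24 − 5 = 19; no inspection nets 14. high-mileage would deviate to the inspection.
high-mileage has a profitable deviation, so the profile is not an equilibrium.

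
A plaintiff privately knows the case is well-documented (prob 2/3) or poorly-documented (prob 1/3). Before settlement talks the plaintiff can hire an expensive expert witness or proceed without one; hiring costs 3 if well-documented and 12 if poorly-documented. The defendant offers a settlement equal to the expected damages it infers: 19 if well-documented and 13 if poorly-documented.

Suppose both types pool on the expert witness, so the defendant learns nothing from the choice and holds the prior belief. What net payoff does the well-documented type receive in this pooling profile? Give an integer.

14

Pooled settlement = 2/3·19 + 1/3·13 = 17.
well-documented pays cost 3 for the expert witness, so net payoff = 17 − 3 = 14.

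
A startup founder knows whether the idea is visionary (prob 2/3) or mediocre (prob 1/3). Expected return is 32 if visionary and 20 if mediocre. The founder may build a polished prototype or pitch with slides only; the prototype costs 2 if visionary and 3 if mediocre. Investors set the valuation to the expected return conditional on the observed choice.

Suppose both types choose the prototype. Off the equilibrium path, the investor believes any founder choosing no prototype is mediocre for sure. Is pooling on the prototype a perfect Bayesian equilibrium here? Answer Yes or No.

On path, the investor holds the prior and pays 2/3·32 + 1/3·20 = 28. Off path (no prototype), believing mediocre, it pays 20.
visionary: the prototype nets 28 − 2 = 26; no prototype nets 20. visionary stays.
mediocre: the prototype nets 28 − 3 = 25; no prototype nets 20. mediocre stays.
No type deviates, so pooling is sustained.

Yes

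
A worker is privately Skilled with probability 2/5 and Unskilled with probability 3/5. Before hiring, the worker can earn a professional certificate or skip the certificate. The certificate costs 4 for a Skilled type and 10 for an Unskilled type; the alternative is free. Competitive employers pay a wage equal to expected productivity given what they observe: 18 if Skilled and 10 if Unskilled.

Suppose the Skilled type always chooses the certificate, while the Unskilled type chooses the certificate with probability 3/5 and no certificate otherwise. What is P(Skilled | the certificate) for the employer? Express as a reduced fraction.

10/19

P(the certificate) = (2/5)·1 + (3/5)·(3/5) = 19/25.
By Bayes' rule, P(Skilled | the certificate) = (2/5) / (19/25) = 10/19.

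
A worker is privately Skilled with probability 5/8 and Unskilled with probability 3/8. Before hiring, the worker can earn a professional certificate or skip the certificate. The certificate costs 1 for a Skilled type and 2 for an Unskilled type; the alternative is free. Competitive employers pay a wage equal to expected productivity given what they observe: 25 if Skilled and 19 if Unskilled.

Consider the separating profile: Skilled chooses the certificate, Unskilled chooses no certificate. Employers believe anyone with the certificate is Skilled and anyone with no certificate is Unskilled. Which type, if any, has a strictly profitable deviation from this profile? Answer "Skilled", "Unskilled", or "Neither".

The certificate pays 25; no certificate pays 19.
Skilled: assigned the certificate, nets 25 − 1 = 24; deviating to no certificate nets 19.
Unskilled: assigned no certificate, nets 19; deviating to the certificate nets 25 − 2 = 23.
The Unskilled type gains 4 by deviating.

Unskilled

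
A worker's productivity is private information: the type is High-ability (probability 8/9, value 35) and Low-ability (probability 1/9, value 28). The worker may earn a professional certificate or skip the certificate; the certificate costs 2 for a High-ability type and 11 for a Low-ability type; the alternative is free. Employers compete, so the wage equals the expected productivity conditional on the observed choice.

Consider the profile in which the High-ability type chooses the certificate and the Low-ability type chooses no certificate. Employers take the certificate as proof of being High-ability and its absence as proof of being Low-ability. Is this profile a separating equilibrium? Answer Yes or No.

Yes

Under these beliefs, the certificate earns wage 35 and no certificate earns wage 28.
High-ability: the certificate nets 35 − 2 = 33; no certificate nets 28. High-ability prefers the certificate.
Low-ability: the certificate nets 35 − 11 = 24; no certificate nets 28. Low-ability prefers no certificate.
Neither type deviates, so the separating profile is an equilibrium.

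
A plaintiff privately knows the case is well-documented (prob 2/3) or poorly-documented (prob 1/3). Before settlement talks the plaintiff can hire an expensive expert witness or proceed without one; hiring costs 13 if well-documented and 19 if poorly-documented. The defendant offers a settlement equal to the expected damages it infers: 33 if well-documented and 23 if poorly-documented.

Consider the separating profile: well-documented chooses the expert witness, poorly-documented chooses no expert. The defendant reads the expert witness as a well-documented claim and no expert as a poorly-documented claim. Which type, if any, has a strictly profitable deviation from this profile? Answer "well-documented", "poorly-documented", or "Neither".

well-documented

The expert witness pays 33; no expert pays 23.
well-documented: assigned the expert witness, nets 33 − 13 = 20; deviating to no expert nets 23.
poorly-documented: assigned no expert, nets 23; deviating to the expert witness nets 33 − 19 = 14.
The well-documented type gains 3 by deviating.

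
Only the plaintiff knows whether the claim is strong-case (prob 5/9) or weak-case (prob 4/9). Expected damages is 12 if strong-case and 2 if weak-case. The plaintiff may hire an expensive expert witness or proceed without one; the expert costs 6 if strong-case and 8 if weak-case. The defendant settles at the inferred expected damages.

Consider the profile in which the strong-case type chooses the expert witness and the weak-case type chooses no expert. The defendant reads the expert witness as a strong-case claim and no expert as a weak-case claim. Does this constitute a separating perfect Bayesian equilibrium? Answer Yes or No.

No

Under these beliefs, the expert witness earns settlement 12 and no expert earns settlement 2.
strong-case: the expert witness nets 12 − 6 = 6; no expert nets 2. strong-case prefers the expert witness.
weak-case: the expert witness nets 12 − 8 = 4; no expert nets 2. weak-case would deviate to the expert witness.
weak-case has a profitable deviation, so the profile is not an equilibrium.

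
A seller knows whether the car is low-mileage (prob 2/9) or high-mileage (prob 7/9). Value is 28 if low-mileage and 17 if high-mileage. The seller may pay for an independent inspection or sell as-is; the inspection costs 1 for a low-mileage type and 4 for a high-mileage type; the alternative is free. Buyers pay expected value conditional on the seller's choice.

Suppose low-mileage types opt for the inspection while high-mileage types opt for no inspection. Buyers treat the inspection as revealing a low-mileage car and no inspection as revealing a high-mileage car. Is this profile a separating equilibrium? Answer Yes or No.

No

Under these beliefs, the inspection earns price 28 and no inspection earns price 17.
low-mileage: the inspection nets 28 − 1 = 27; no inspection nets 17. low-mileage prefers the inspection.
high-mileage: the inspection nets 28 − 4 = 24; no inspection nets 17. high-mileage would deviate to the inspection.
high-mileage has a profitable deviation, so the profile is not an equilibrium.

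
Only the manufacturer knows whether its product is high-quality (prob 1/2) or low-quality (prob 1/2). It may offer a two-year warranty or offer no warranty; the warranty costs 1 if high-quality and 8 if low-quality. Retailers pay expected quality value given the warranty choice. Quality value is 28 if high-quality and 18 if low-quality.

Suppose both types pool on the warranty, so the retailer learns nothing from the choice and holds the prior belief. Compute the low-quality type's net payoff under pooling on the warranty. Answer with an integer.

15

Pooled price = 1/2·28 + 1/2·18 = 23.
low-quality pays cost 8 for the warranty, so net payoff = 23 − 8 = 15.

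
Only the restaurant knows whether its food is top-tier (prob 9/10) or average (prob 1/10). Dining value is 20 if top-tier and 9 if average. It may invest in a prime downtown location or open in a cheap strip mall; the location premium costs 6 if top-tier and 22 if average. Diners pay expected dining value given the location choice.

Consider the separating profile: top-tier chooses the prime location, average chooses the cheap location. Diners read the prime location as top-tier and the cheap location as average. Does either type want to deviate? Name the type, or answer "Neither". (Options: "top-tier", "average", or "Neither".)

Neither

The prime location pays 20; the cheap location pays 9.
top-tier: assigned the prime location, nets 20 − 6 = 14; deviating to the cheap location nets 9.
average: assigned the cheap location, nets 9; deviating to the prime location nets 20 − 22 = -2.
Both types strictly prefer their assigned action; no profitable deviation.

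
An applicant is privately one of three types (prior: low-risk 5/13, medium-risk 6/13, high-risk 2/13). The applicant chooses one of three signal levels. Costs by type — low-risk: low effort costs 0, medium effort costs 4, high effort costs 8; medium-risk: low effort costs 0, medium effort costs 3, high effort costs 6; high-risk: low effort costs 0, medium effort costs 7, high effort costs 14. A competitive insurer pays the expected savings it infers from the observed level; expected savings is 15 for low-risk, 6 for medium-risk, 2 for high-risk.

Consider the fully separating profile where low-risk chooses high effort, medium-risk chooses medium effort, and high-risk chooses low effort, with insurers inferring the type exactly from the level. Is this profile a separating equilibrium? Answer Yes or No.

No

Separating rebates: high effort → 15, medium effort → 6, low effort → 2.
low-risk (assigned high effort): low effort: 2 − 0 = 2; medium effort: 6 − 4 = 2; high effort: 15 − 8 = 7. low-risk stays.
medium-risk (assigned medium effort): low effort: 2 − 0 = 2; medium effort: 6 − 3 = 3; high effort: 15 − 6 = 9. medium-risk prefers high effort.
high-risk (assigned low effort): low effort: 2 − 0 = 2; medium effort: 6 − 7 = -1; high effort: 15 − 14 = 1. high-risk stays.
At least one type deviates; the separating profile fails.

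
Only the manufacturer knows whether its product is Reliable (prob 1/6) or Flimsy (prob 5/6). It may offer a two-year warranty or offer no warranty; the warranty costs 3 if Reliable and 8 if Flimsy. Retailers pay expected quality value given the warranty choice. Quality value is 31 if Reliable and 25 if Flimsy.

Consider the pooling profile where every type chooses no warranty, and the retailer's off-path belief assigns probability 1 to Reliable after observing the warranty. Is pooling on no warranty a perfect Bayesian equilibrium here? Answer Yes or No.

No

On path, the retailer holds the prior and pays 1/6·31 + 5/6·25 = 26. Off path (the warranty), believing Reliable, it pays 31.
Reliable: no warranty nets 26; the warranty nets 31 − 3 = 28. Reliable would deviate.
Flimsy: no warranty nets 26; the warranty nets 31 − 8 = 23. Flimsy stays.
A type deviates, so pooling fails.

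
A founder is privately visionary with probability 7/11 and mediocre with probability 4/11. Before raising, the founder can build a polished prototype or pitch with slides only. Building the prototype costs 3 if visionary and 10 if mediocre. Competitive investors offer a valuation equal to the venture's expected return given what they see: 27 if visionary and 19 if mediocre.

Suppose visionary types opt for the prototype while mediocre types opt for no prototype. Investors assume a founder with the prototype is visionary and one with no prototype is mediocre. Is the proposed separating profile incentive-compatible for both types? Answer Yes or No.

Under these beliefs, the prototype earns valuation 27 and no prototype earns valuation 19.
visionary: the prototype nets 27 − 3 = 24; no prototype nets 19. visionary prefers the prototype.
mediocre: the prototype nets 27 − 10 = 17; no prototype nets 19. mediocre prefers no prototype.
Neither type deviates, so the separating profile is an equilibrium.

Yes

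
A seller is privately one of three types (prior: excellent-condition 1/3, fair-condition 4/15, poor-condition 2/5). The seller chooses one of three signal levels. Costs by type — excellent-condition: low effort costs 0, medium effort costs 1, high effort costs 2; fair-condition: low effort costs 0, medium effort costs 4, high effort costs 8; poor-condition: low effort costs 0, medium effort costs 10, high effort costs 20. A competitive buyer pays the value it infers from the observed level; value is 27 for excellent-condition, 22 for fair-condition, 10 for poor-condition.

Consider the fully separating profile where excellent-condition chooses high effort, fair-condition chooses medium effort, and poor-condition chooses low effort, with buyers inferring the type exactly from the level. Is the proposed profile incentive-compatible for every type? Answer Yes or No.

No

Separating prices: high effort → 27, medium effort → 22, low effort → 10.
excellent-condition (assigned high effort): low effort: 10 − 0 = 10; medium effort: 22 − 1 = 21; high effort: 27 − 2 = 25. excellent-condition stays.
fair-condition (assigned medium effort): low effort: 10 − 0 = 10; medium effort: 22 − 4 = 18; high effort: 27 − 8 = 19. fair-condition prefers high effort.
poor-condition (assigned low effort): low effort: 10 − 0 = 10; medium effort: 22 − 10 = 12; high effort: 27 − 20 = 7. poor-condition prefers medium effort.
At least one type deviates; the separating profile fails.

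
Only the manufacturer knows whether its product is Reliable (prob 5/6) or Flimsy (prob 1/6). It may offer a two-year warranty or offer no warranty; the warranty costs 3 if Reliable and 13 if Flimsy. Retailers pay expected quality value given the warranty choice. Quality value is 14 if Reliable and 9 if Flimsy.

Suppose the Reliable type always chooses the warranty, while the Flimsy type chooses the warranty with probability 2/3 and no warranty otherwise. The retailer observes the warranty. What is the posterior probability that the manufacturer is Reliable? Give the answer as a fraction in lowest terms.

P(the warranty) = (5/6)·1 + (1/6)·(2/3) = 17/18.
By Bayes' rule, P(Reliable | the warranty) = (5/6) / (17/18) = 15/17.

15/17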